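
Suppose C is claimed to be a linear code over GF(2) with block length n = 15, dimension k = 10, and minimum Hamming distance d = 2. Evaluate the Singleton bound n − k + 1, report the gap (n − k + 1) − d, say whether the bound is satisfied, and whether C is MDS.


Singleton RHS = n − k + 1 = 6, slack = 4, bound satisfied, not MDS.

Singleton bound: d ≤ n − k + 1.
Here n = 15, k = 10, so n − k + 1 = 6.
Given d = 2, check d ≤ 6: YES.
Slack = (n − k + 1) − d = 4.
The code is NOT MDS (slack = 4 > 0).
Description: the claimed parameters are [15, 10, 2]_2; such a code would be non-MDS.


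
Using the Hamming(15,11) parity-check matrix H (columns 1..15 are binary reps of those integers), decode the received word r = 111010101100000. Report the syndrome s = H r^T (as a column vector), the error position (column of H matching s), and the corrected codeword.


s = (0, 0, 0, 1)^T, error position = 1, corrected codeword c = 011010101100000

Compute s = H r^T mod 2 one row at a time:
  s_1 = 0 + 1 + 1 + 0 + 0 + 0 + 0 + 0 = 2 ≡ 0 (mod 2).
  s_2 = 0 + 1 + 0 + 1 + 0 + 0 + 0 + 0 = 2 ≡ 0 (mod 2).
  s_3 = 1 + 1 + 0 + 1 + 1 + 0 + 0 + 0 = 4 ≡ 0 (mod 2).
  s_4 = 1 + 1 + 1 + 1 + 1 + 0 + 0 + 0 = 5 ≡ 1 (mod 2).
s = (0, 0, 0, 1)^T — this equals column 1 of H (binary 0001), so error is at position 1.
Correct: flip bit 1 of r = 111010101100000 to get c = 011010101100000.


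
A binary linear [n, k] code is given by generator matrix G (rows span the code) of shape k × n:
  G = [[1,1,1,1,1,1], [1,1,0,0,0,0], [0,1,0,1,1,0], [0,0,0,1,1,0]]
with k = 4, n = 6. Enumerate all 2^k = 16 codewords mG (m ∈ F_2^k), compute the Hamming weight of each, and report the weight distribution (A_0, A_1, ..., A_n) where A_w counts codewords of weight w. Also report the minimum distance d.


Weight distribution: A_0 = 1, A_1 = 2, A_2 = 3, A_3 = 4, A_4 = 3, A_5 = 2, A_6 = 1. Minimum distance d = 1.

Enumerate all 2^4 = 16 messages m ∈ F_2^4.
For each, compute codeword c = mG in F_2^6, then tally its weight.
  m = 0000 → c = 000000, weight = 0.
  m = 1000 → c = 111111, weight = 6.
  m = 0100 → c = 110000, weight = 2.
  m = 1100 → c = 001111, weight = 4.
  m = 0010 → c = 010110, weight = 3.
  m = 1010 → c = 101001, weight = 3.
  m = 0110 → c = 100110, weight = 3.
  m = 1110 → c = 011001, weight = 3.
  m = 0001 → c = 000110, weight = 2.
  m = 1001 → c = 111001, weight = 4.
  m = 0101 → c = 110110, weight = 4.
  m = 1101 → c = 001001, weight = 2.
  m = 0011 → c = 010000, weight = 1.
  m = 1011 → c = 101111, weight = 5.
  m = 0111 → c = 100000, weight = 1.
  m = 1111 → c = 011111, weight = 5.
Tally weights:
  weight 0: 1 codewords.
  weight 1: 2 codewords.
  weight 2: 3 codewords.
  weight 3: 4 codewords.
  weight 4: 3 codewords.
  weight 5: 2 codewords.
  weight 6: 1 codewords.
Minimum distance d = smallest w > 0 with A_w > 0 = 1.
Sanity: Σ A_w = 16 = 2^4 = 16 ✓.


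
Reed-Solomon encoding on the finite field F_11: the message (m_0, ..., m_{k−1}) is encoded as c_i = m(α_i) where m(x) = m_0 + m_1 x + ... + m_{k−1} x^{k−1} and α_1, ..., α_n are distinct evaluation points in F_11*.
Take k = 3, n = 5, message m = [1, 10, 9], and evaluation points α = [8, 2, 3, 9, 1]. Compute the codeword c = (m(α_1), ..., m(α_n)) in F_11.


c = [8, 2, 2, 6, 9]

Message polynomial: m(x) = 1 + 10·x + 9·x^2 (mod 11).
For each evaluation point α_i, compute m(α_i) mod 11:
  α_1 = 8: Horner steps 9 → 5 → 8, so m(8) = 8.
  α_2 = 2: Horner steps 9 → 6 → 2, so m(2) = 2.
  α_3 = 3: Horner steps 9 → 4 → 2, so m(3) = 2.
  α_4 = 9: Horner steps 9 → 3 → 6, so m(9) = 6.
  α_5 = 1: Horner steps 9 → 8 → 9, so m(1) = 9.
Codeword c = [8, 2, 2, 6, 9] ∈ F_11^5.


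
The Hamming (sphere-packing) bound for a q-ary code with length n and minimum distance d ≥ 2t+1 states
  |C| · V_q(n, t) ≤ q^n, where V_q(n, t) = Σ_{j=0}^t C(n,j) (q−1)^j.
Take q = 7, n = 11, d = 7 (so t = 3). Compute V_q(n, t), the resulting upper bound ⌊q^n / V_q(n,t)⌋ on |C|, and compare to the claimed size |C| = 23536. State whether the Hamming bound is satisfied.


V_q(n, t) = 37687, q^n = 1977326743, Hamming bound = 52467, |C| = 23536 ≤ bound (satisfied).

Step 1: Compute V_q(n, t) = Σ_{j=0}^3 C(n, j) (q−1)^j.
  j = 0: C(11,0)·(6)^0 = 1·1 = 1.
  j = 1: C(11,1)·(6)^1 = 11·6 = 66.
  j = 2: C(11,2)·(6)^2 = 55·36 = 1980.
  j = 3: C(11,3)·(6)^3 = 165·216 = 35640.
  V_q(n, t) = 1 + 66 + 1980 + 35640 = 37687.
Step 2: q^n = 7^11 = 1977326743.
Step 3: Hamming bound ⌊q^n / V_q(n,t)⌋ = ⌊1977326743/37687⌋ = 52467.
Step 4: Compare |C| = 23536 to 52467: satisfied.
The claimed |C| lies below the Hamming bound.


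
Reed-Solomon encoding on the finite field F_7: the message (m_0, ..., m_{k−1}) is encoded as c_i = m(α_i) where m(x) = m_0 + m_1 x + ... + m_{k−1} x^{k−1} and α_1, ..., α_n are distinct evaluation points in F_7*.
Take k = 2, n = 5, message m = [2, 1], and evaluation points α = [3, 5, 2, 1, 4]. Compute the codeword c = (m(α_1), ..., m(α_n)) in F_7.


c = [5, 0, 4, 3, 6]

Message polynomial: m(x) = 2 + 1·x (mod 7).
For each evaluation point α_i, compute m(α_i) mod 7:
  α_1 = 3: Horner steps 1 → 5, so m(3) = 5.
  α_2 = 5: Horner steps 1 → 0, so m(5) = 0.
  α_3 = 2: Horner steps 1 → 4, so m(2) = 4.
  α_4 = 1: Horner steps 1 → 3, so m(1) = 3.
  α_5 = 4: Horner steps 1 → 6, so m(4) = 6.
Codeword c = [5, 0, 4, 3, 6] ∈ F_7^5.


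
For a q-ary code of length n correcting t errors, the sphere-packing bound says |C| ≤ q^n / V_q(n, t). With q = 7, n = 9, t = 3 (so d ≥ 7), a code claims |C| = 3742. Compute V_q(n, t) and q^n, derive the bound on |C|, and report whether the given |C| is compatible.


V_q(n, t) = 19495, q^n = 40353607, Hamming bound = 2069, |C| = 3742 > bound (violated).

Step 1: Compute V_q(n, t) = Σ_{j=0}^3 C(n, j) (q−1)^j.
  j = 0: C(9,0)·(6)^0 = 1·1 = 1.
  j = 1: C(9,1)·(6)^1 = 9·6 = 54.
  j = 2: C(9,2)·(6)^2 = 36·36 = 1296.
  j = 3: C(9,3)·(6)^3 = 84·216 = 18144.
  V_q(n, t) = 1 + 54 + 1296 + 18144 = 19495.
Step 2: q^n = 7^9 = 40353607.
Step 3: Hamming bound ⌊q^n / V_q(n,t)⌋ = ⌊40353607/19495⌋ = 2069.
Step 4: Compare |C| = 3742 to 2069: violated.
The claimed |C| lies above the Hamming bound, so no 7-ary code of length 9 with d ≥ 7 can have 3742 codewords.


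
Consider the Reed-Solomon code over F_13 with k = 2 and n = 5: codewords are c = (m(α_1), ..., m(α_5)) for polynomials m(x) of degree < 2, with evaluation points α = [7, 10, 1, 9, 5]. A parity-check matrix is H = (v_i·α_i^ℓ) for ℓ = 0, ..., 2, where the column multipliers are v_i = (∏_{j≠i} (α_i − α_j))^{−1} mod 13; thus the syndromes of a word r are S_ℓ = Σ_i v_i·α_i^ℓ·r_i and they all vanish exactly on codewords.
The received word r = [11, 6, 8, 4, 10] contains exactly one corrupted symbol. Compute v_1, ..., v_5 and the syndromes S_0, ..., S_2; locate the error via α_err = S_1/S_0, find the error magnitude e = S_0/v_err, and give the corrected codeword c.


S = (5, 6, 2), error at position 4, error magnitude e = 5, c = [11, 6, 8, 12, 10].

Step 1: column multipliers v_i = (∏_{j≠i}(α_i − α_j))^{−1} mod 13.
  i = 1 (α = 7): (7−10)(7−1)(7−9)(7−5) = (−3)·6·(−2)·2 = 72 ≡ 7, so v_1 = 7^{−1} = 2 (mod 13).
  i = 2 (α = 10): (10−7)(10−1)(10−9)(10−5) = 3·9·1·5 = 135 ≡ 5, so v_2 = 5^{−1} = 8 (mod 13).
  i = 3 (α = 1): (1−7)(1−10)(1−9)(1−5) = (−6)·(−9)·(−8)·(−4) = 1728 ≡ 12, so v_3 = 12^{−1} = 12 (mod 13).
  i = 4 (α = 9): (9−7)(9−10)(9−1)(9−5) = 2·(−1)·8·4 = −64 ≡ 1, so v_4 = 1^{−1} = 1 (mod 13).
  i = 5 (α = 5): (5−7)(5−10)(5−1)(5−9) = (−2)·(−5)·4·(−4) = −160 ≡ 9, so v_5 = 9^{−1} = 3 (mod 13).
  v = [2, 8, 12, 1, 3].
Step 2: syndromes of r = [11, 6, 8, 4, 10] (all sums mod 13).
  S_0 = Σ v_i r_i = 2·11 + 8·6 + 12·8 + 1·4 + 3·10 = 200 ≡ 5.
  S_1 = Σ v_i α_i r_i = 2·7·11 + 8·10·6 + 12·1·8 + 1·9·4 + 3·5·10 = 916 ≡ 6.
  α_i^2 mod 13 = [10, 9, 1, 3, 12].
  S_2 = Σ v_i α_i^2 r_i = 2·10·11 + 8·9·6 + 12·1·8 + 1·3·4 + 3·12·10 = 1120 ≡ 2.
  S = (5, 6, 2) ≠ 0, so r is not a codeword (an error is present).
Step 3: locate the error. For a single error e at position i, S_ℓ = v_i·e·α_i^ℓ, so α_err = S_1/S_0.
  S_0^{−1} = 5^{−1} = 8 (mod 13), so α_err = 6·8 = 48 ≡ 9 = α_4. Error position i = 4.
  Consistency check: S_2/S_1 = 2·11 = 22 ≡ 9 = α_err ✓ (single-error assumption holds).
Step 4: error magnitude e = S_0/v_4 = S_0·∏_{j≠4}(α_4 − α_j) = 5·1 = 5 ≡ 5 (mod 13).
Step 5: correct position 4: c_4 = r_4 − e = 4 − 5 ≡ 12 (mod 13). Hence c = [11, 6, 8, 12, 10].
  Check: interpolating c through the α_i gives m(x) = 1 + 7·x (degree < 2) with m(α_i) = c_i for every i, so c is indeed a codeword.


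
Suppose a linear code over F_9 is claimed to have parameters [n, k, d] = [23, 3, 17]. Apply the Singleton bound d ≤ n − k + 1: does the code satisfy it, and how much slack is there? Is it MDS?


Singleton RHS = n − k + 1 = 21, slack = 4, bound satisfied, not MDS.

Singleton bound: d ≤ n − k + 1.
Here n = 23, k = 3, so n − k + 1 = 21.
Given d = 17, check d ≤ 21: YES.
Slack = (n − k + 1) − d = 4.
The code is NOT MDS (slack = 4 > 0).
Description: the claimed parameters are [23, 3, 17]_9; such a code would be non-MDS.


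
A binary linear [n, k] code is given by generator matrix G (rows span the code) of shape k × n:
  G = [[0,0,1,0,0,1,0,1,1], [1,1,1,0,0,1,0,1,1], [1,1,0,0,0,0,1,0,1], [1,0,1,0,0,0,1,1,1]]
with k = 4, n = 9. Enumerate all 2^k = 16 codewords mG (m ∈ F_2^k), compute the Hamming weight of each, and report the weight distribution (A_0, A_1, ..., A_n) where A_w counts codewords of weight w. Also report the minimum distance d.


Weight distribution: A_0 = 1, A_2 = 2, A_3 = 6, A_4 = 3, A_5 = 2, A_6 = 2. Minimum distance d = 2.

Enumerate all 2^4 = 16 messages m ∈ F_2^4.
For each, compute codeword c = mG in F_2^9, then tally its weight.
  m = 0000 → c = 000000000, weight = 0.
  m = 1000 → c = 001001011, weight = 4.
  m = 0100 → c = 111001011, weight = 6.
  m = 1100 → c = 110000000, weight = 2.
  m = 0010 → c = 110000101, weight = 4.
  m = 1010 → c = 111001110, weight = 6.
  m = 0110 → c = 001001110, weight = 4.
  m = 1110 → c = 000000101, weight = 2.
  m = 0001 → c = 101000111, weight = 5.
  m = 1001 → c = 100001100, weight = 3.
  m = 0101 → c = 010001100, weight = 3.
  m = 1101 → c = 011000111, weight = 5.
  m = 0011 → c = 011000010, weight = 3.
  m = 1011 → c = 010001001, weight = 3.
  m = 0111 → c = 100001001, weight = 3.
  m = 1111 → c = 101000010, weight = 3.
Tally weights:
  weight 0: 1 codewords.
  weight 2: 2 codewords.
  weight 3: 6 codewords.
  weight 4: 3 codewords.
  weight 5: 2 codewords.
  weight 6: 2 codewords.
Minimum distance d = smallest w > 0 with A_w > 0 = 2.
Sanity: Σ A_w = 16 = 2^4 = 16 ✓.


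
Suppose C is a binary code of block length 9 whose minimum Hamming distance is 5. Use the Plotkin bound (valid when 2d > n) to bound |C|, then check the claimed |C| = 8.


Plotkin bound M ≤ 10; given |C| = 8 ≤ bound (satisfied).

Check applicability: 2d = 10, n = 9.
2d − n = 1 > 0, so Plotkin applies.
Compute d/(2d−n) = 5/1 ≈ 5.0000.
⌊d/(2d−n)⌋ = 5.
Plotkin bound: M ≤ 2·5 = 10.
Given |C| = 8, check: satisfied.
This |C| is below the Plotkin bound.


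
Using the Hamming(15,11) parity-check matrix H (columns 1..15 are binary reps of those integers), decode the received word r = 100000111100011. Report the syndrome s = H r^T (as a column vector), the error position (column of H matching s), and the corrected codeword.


s = (1, 1, 0, 0)^T, error position = 12, corrected codeword c = 100000111101011

Compute s = H r^T mod 2 one row at a time:
  s_1 = 1 + 1 + 1 + 0 + 0 + 0 + 1 + 1 = 5 ≡ 1 (mod 2).
  s_2 = 0 + 0 + 0 + 1 + 0 + 0 + 1 + 1 = 3 ≡ 1 (mod 2).
  s_3 = 0 + 0 + 0 + 1 + 1 + 0 + 1 + 1 = 4 ≡ 0 (mod 2).
  s_4 = 1 + 0 + 0 + 1 + 1 + 0 + 0 + 1 = 4 ≡ 0 (mod 2).
s = (1, 1, 0, 0)^T — this equals column 12 of H (binary 1100), so error is at position 12.
Correct: flip bit 12 of r = 100000111100011 to get c = 100000111101011.


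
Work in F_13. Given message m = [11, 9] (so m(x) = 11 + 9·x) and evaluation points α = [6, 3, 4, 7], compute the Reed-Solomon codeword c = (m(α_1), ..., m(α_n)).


c = [0, 12, 8, 9]

Message polynomial: m(x) = 11 + 9·x (mod 13).
For each evaluation point α_i, compute m(α_i) mod 13:
  α_1 = 6: Horner steps 9 → 0, so m(6) = 0.
  α_2 = 3: Horner steps 9 → 12, so m(3) = 12.
  α_3 = 4: Horner steps 9 → 8, so m(4) = 8.
  α_4 = 7: Horner steps 9 → 9, so m(7) = 9.
Codeword c = [0, 12, 8, 9] ∈ F_13^4.


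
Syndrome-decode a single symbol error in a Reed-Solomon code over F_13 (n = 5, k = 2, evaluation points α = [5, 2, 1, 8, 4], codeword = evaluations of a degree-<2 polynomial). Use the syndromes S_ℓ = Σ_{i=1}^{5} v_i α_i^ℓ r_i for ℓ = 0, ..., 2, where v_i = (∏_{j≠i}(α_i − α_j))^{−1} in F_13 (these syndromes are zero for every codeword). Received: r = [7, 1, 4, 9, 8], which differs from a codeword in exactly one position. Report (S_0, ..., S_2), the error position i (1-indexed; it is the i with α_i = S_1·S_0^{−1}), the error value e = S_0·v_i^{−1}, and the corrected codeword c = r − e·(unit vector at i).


S = (5, 12, 8), error at position 1, error magnitude e = 2, c = [5, 1, 4, 9, 8].

Step 1: column multipliers v_i = (∏_{j≠i}(α_i − α_j))^{−1} mod 13.
  i = 1 (α = 5): (5−2)(5−1)(5−8)(5−4) = 3·4·(−3)·1 = −36 ≡ 3, so v_1 = 3^{−1} = 9 (mod 13).
  i = 2 (α = 2): (2−5)(2−1)(2−8)(2−4) = (−3)·1·(−6)·(−2) = −36 ≡ 3, so v_2 = 3^{−1} = 9 (mod 13).
  i = 3 (α = 1): (1−5)(1−2)(1−8)(1−4) = (−4)·(−1)·(−7)·(−3) = 84 ≡ 6, so v_3 = 6^{−1} = 11 (mod 13).
  i = 4 (α = 8): (8−5)(8−2)(8−1)(8−4) = 3·6·7·4 = 504 ≡ 10, so v_4 = 10^{−1} = 4 (mod 13).
  i = 5 (α = 4): (4−5)(4−2)(4−1)(4−8) = (−1)·2·3·(−4) = 24 ≡ 11, so v_5 = 11^{−1} = 6 (mod 13).
  v = [9, 9, 11, 4, 6].
Step 2: syndromes of r = [7, 1, 4, 9, 8] (all sums mod 13).
  S_0 = Σ v_i r_i = 9·7 + 9·1 + 11·4 + 4·9 + 6·8 = 200 ≡ 5.
  S_1 = Σ v_i α_i r_i = 9·5·7 + 9·2·1 + 11·1·4 + 4·8·9 + 6·4·8 = 857 ≡ 12.
  α_i^2 mod 13 = [12, 4, 1, 12, 3].
  S_2 = Σ v_i α_i^2 r_i = 9·12·7 + 9·4·1 + 11·1·4 + 4·12·9 + 6·3·8 = 1412 ≡ 8.
  S = (5, 12, 8) ≠ 0, so r is not a codeword (an error is present).
Step 3: locate the error. For a single error e at position i, S_ℓ = v_i·e·α_i^ℓ, so α_err = S_1/S_0.
  S_0^{−1} = 5^{−1} = 8 (mod 13), so α_err = 12·8 = 96 ≡ 5 = α_1. Error position i = 1.
  Consistency check: S_2/S_1 = 8·12 = 96 ≡ 5 = α_err ✓ (single-error assumption holds).
Step 4: error magnitude e = S_0/v_1 = S_0·∏_{j≠1}(α_1 − α_j) = 5·3 = 15 ≡ 2 (mod 13).
Step 5: correct position 1: c_1 = r_1 − e = 7 − 2 ≡ 5 (mod 13). Hence c = [5, 1, 4, 9, 8].
  Check: interpolating c through the α_i gives m(x) = 7 + 10·x (degree < 2) with m(α_i) = c_i for every i, so c is indeed a codeword.


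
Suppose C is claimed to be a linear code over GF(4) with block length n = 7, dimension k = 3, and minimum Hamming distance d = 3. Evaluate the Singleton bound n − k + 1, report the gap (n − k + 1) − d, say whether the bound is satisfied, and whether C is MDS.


Singleton RHS = n − k + 1 = 5, slack = 2, bound satisfied, not MDS.

Singleton bound: d ≤ n − k + 1.
Here n = 7, k = 3, so n − k + 1 = 5.
Given d = 3, check d ≤ 5: YES.
Slack = (n − k + 1) − d = 2.
The code is NOT MDS (slack = 2 > 0).
Description: the claimed parameters are [7, 3, 3]_4; such a code would be non-MDS.


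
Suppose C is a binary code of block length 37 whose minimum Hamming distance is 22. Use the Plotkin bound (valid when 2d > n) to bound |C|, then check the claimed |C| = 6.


Plotkin bound M ≤ 6; given |C| = 6 ≤ bound (satisfied).

Check applicability: 2d = 44, n = 37.
2d − n = 7 > 0, so Plotkin applies.
Compute d/(2d−n) = 22/7 ≈ 3.1429.
⌊d/(2d−n)⌋ = 3.
Plotkin bound: M ≤ 2·3 = 6.
Given |C| = 6, check: satisfied.
This |C| is at the Plotkin bound.


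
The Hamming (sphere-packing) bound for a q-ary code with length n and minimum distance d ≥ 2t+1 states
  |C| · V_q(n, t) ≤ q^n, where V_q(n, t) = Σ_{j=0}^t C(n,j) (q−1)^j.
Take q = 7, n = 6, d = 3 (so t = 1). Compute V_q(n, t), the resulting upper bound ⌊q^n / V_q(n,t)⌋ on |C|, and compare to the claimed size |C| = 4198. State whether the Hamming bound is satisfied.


V_q(n, t) = 37, q^n = 117649, Hamming bound = 3179, |C| = 4198 > bound (violated).

Step 1: Compute V_q(n, t) = Σ_{j=0}^1 C(n, j) (q−1)^j.
  j = 0: C(6,0)·(6)^0 = 1·1 = 1.
  j = 1: C(6,1)·(6)^1 = 6·6 = 36.
  V_q(n, t) = 1 + 36 = 37.
Step 2: q^n = 7^6 = 117649.
Step 3: Hamming bound ⌊q^n / V_q(n,t)⌋ = ⌊117649/37⌋ = 3179.
Step 4: Compare |C| = 4198 to 3179: violated.
The claimed |C| lies above the Hamming bound, so no 7-ary code of length 6 with d ≥ 3 can have 4198 codewords.


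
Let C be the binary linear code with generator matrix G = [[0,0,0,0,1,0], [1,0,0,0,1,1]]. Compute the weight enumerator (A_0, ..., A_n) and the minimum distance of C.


Weight distribution: A_0 = 1, A_1 = 1, A_2 = 1, A_3 = 1. Minimum distance d = 1.

Enumerate all 2^2 = 4 messages m ∈ F_2^2.
For each, compute codeword c = mG in F_2^6, then tally its weight.
  m = 00 → c = 000000, weight = 0.
  m = 10 → c = 000010, weight = 1.
  m = 01 → c = 100011, weight = 3.
  m = 11 → c = 100001, weight = 2.
Tally weights:
  weight 0: 1 codewords.
  weight 1: 1 codewords.
  weight 2: 1 codewords.
  weight 3: 1 codewords.
Minimum distance d = smallest w > 0 with A_w > 0 = 1.
Sanity: Σ A_w = 4 = 2^2 = 4 ✓.


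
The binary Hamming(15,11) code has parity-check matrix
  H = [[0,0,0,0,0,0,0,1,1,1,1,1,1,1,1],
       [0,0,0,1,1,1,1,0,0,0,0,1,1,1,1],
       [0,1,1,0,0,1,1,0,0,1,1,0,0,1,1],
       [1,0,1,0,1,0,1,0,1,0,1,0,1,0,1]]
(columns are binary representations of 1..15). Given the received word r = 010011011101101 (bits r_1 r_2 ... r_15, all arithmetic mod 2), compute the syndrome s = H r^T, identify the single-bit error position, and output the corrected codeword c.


s = (0, 1, 0, 0)^T, error position = 4, corrected codeword c = 010111011101101

Compute s = H r^T mod 2 one row at a time:
  s_1 = 1 + 1 + 1 + 0 + 1 + 1 + 0 + 1 = 6 ≡ 0 (mod 2).
  s_2 = 0 + 1 + 1 + 0 + 1 + 1 + 0 + 1 = 5 ≡ 1 (mod 2).
  s_3 = 1 + 0 + 1 + 0 + 1 + 0 + 0 + 1 = 4 ≡ 0 (mod 2).
  s_4 = 0 + 0 + 1 + 0 + 1 + 0 + 1 + 1 = 4 ≡ 0 (mod 2).
s = (0, 1, 0, 0)^T — this equals column 4 of H (binary 0100), so error is at position 4.
Correct: flip bit 4 of r = 010011011101101 to get c = 010111011101101.


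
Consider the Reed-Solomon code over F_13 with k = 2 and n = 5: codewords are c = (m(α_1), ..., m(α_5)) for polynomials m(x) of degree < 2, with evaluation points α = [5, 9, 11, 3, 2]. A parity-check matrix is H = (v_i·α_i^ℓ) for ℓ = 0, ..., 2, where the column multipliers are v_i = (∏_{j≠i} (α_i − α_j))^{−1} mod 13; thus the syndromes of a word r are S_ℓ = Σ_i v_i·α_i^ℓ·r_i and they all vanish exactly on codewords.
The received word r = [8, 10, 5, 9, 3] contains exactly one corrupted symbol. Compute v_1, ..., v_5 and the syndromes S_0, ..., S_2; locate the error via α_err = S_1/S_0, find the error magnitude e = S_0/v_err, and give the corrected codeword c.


S = (2, 5, 6), error at position 2, error magnitude e = 4, c = [8, 6, 5, 9, 3].

Step 1: column multipliers v_i = (∏_{j≠i}(α_i − α_j))^{−1} mod 13.
  i = 1 (α = 5): (5−9)(5−11)(5−3)(5−2) = (−4)·(−6)·2·3 = 144 ≡ 1, so v_1 = 1^{−1} = 1 (mod 13).
  i = 2 (α = 9): (9−5)(9−11)(9−3)(9−2) = 4·(−2)·6·7 = −336 ≡ 2, so v_2 = 2^{−1} = 7 (mod 13).
  i = 3 (α = 11): (11−5)(11−9)(11−3)(11−2) = 6·2·8·9 = 864 ≡ 6, so v_3 = 6^{−1} = 11 (mod 13).
  i = 4 (α = 3): (3−5)(3−9)(3−11)(3−2) = (−2)·(−6)·(−8)·1 = −96 ≡ 8, so v_4 = 8^{−1} = 5 (mod 13).
  i = 5 (α = 2): (2−5)(2−9)(2−11)(2−3) = (−3)·(−7)·(−9)·(−1) = 189 ≡ 7, so v_5 = 7^{−1} = 2 (mod 13).
  v = [1, 7, 11, 5, 2].
Step 2: syndromes of r = [8, 10, 5, 9, 3] (all sums mod 13).
  S_0 = Σ v_i r_i = 1·8 + 7·10 + 11·5 + 5·9 + 2·3 = 184 ≡ 2.
  S_1 = Σ v_i α_i r_i = 1·5·8 + 7·9·10 + 11·11·5 + 5·3·9 + 2·2·3 = 1422 ≡ 5.
  α_i^2 mod 13 = [12, 3, 4, 9, 4].
  S_2 = Σ v_i α_i^2 r_i = 1·12·8 + 7·3·10 + 11·4·5 + 5·9·9 + 2·4·3 = 955 ≡ 6.
  S = (2, 5, 6) ≠ 0, so r is not a codeword (an error is present).
Step 3: locate the error. For a single error e at position i, S_ℓ = v_i·e·α_i^ℓ, so α_err = S_1/S_0.
  S_0^{−1} = 2^{−1} = 7 (mod 13), so α_err = 5·7 = 35 ≡ 9 = α_2. Error position i = 2.
  Consistency check: S_2/S_1 = 6·8 = 48 ≡ 9 = α_err ✓ (single-error assumption holds).
Step 4: error magnitude e = S_0/v_2 = S_0·∏_{j≠2}(α_2 − α_j) = 2·2 = 4 ≡ 4 (mod 13).
Step 5: correct position 2: c_2 = r_2 − e = 10 − 4 ≡ 6 (mod 13). Hence c = [8, 6, 5, 9, 3].
  Check: interpolating c through the α_i gives m(x) = 4 + 6·x (degree < 2) with m(α_i) = c_i for every i, so c is indeed a codeword.


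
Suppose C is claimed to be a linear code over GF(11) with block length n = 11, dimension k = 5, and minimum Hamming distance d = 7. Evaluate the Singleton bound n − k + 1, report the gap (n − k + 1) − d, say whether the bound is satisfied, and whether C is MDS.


Singleton RHS = n − k + 1 = 7, slack = 0, bound satisfied, MDS.

Singleton bound: d ≤ n − k + 1.
Here n = 11, k = 5, so n − k + 1 = 7.
Given d = 7, check d ≤ 7: YES.
Slack = (n − k + 1) − d = 0.
The code is MDS (slack = 0).
Description: the claimed parameters are [11, 5, 7]_11; such a code would be MDS (meets Singleton bound).


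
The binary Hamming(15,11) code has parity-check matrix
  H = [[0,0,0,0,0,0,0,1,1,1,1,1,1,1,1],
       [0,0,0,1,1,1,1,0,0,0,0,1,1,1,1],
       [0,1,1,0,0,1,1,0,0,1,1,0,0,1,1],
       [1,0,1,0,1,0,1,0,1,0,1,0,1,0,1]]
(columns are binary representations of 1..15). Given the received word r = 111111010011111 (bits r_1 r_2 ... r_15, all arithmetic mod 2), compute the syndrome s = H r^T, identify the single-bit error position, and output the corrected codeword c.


s = (0, 1, 0, 0)^T, error position = 4, corrected codeword c = 111011010011111

Compute s = H r^T mod 2 one row at a time:
  s_1 = 1 + 0 + 0 + 1 + 1 + 1 + 1 + 1 = 6 ≡ 0 (mod 2).
  s_2 = 1 + 1 + 1 + 0 + 1 + 1 + 1 + 1 = 7 ≡ 1 (mod 2).
  s_3 = 1 + 1 + 1 + 0 + 0 + 1 + 1 + 1 = 6 ≡ 0 (mod 2).
  s_4 = 1 + 1 + 1 + 0 + 0 + 1 + 1 + 1 = 6 ≡ 0 (mod 2).
s = (0, 1, 0, 0)^T — this equals column 4 of H (binary 0100), so error is at position 4.
Correct: flip bit 4 of r = 111111010011111 to get c = 111011010011111.


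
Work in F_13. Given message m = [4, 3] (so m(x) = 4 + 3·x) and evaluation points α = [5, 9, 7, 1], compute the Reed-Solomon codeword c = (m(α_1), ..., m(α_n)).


c = [6, 5, 12, 7]

Message polynomial: m(x) = 4 + 3·x (mod 13).
For each evaluation point α_i, compute m(α_i) mod 13:
  α_1 = 5: Horner steps 3 → 6, so m(5) = 6.
  α_2 = 9: Horner steps 3 → 5, so m(9) = 5.
  α_3 = 7: Horner steps 3 → 12, so m(7) = 12.
  α_4 = 1: Horner steps 3 → 7, so m(1) = 7.
Codeword c = [6, 5, 12, 7] ∈ F_13^4.


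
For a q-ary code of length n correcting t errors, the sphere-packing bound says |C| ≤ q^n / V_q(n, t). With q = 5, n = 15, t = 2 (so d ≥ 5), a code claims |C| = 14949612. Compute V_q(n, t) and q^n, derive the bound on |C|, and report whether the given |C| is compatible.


V_q(n, t) = 1741, q^n = 30517578125, Hamming bound = 17528764, |C| = 14949612 ≤ bound (satisfied).

Step 1: Compute V_q(n, t) = Σ_{j=0}^2 C(n, j) (q−1)^j.
  j = 0: C(15,0)·(4)^0 = 1·1 = 1.
  j = 1: C(15,1)·(4)^1 = 15·4 = 60.
  j = 2: C(15,2)·(4)^2 = 105·16 = 1680.
  V_q(n, t) = 1 + 60 + 1680 = 1741.
Step 2: q^n = 5^15 = 30517578125.
Step 3: Hamming bound ⌊q^n / V_q(n,t)⌋ = ⌊30517578125/1741⌋ = 17528764.
Step 4: Compare |C| = 14949612 to 17528764: satisfied.
The claimed |C| lies below the Hamming bound.


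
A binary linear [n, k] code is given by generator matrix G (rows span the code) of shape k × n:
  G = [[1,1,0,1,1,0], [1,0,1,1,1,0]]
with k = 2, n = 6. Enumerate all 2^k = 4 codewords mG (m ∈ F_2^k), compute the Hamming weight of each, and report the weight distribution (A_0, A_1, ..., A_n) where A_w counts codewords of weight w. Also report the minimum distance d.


Weight distribution: A_0 = 1, A_2 = 1, A_4 = 2. Minimum distance d = 2.

Enumerate all 2^2 = 4 messages m ∈ F_2^2.
For each, compute codeword c = mG in F_2^6, then tally its weight.
  m = 00 → c = 000000, weight = 0.
  m = 10 → c = 110110, weight = 4.
  m = 01 → c = 101110, weight = 4.
  m = 11 → c = 011000, weight = 2.
Tally weights:
  weight 0: 1 codewords.
  weight 2: 1 codewords.
  weight 4: 2 codewords.
Minimum distance d = smallest w > 0 with A_w > 0 = 2.
Sanity: Σ A_w = 4 = 2^2 = 4 ✓.


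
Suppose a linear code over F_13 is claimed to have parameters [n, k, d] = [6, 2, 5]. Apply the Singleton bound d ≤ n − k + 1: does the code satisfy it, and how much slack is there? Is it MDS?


Singleton RHS = n − k + 1 = 5, slack = 0, bound satisfied, MDS.

Singleton bound: d ≤ n − k + 1.
Here n = 6, k = 2, so n − k + 1 = 5.
Given d = 5, check d ≤ 5: YES.
Slack = (n − k + 1) − d = 0.
The code is MDS (slack = 0).
Description: the claimed parameters are [6, 2, 5]_13; such a code would be MDS (meets Singleton bound).


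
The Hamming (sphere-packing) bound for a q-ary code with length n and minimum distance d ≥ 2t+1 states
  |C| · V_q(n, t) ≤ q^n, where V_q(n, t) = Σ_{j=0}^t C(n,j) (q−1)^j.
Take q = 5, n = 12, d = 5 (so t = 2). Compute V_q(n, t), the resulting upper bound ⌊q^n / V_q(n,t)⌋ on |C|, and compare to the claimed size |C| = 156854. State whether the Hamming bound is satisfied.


V_q(n, t) = 1105, q^n = 244140625, Hamming bound = 220941, |C| = 156854 ≤ bound (satisfied).

Step 1: Compute V_q(n, t) = Σ_{j=0}^2 C(n, j) (q−1)^j.
  j = 0: C(12,0)·(4)^0 = 1·1 = 1.
  j = 1: C(12,1)·(4)^1 = 12·4 = 48.
  j = 2: C(12,2)·(4)^2 = 66·16 = 1056.
  V_q(n, t) = 1 + 48 + 1056 = 1105.
Step 2: q^n = 5^12 = 244140625.
Step 3: Hamming bound ⌊q^n / V_q(n,t)⌋ = ⌊244140625/1105⌋ = 220941.
Step 4: Compare |C| = 156854 to 220941: satisfied.
The claimed |C| lies below the Hamming bound.


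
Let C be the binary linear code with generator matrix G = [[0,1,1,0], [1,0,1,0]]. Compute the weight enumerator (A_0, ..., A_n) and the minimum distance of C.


Weight distribution: A_0 = 1, A_2 = 3. Minimum distance d = 2.

Enumerate all 2^2 = 4 messages m ∈ F_2^2.
For each, compute codeword c = mG in F_2^4, then tally its weight.
  m = 00 → c = 0000, weight = 0.
  m = 10 → c = 0110, weight = 2.
  m = 01 → c = 1010, weight = 2.
  m = 11 → c = 1100, weight = 2.
Tally weights:
  weight 0: 1 codewords.
  weight 2: 3 codewords.
Minimum distance d = smallest w > 0 with A_w > 0 = 2.
Sanity: Σ A_w = 4 = 2^2 = 4 ✓.


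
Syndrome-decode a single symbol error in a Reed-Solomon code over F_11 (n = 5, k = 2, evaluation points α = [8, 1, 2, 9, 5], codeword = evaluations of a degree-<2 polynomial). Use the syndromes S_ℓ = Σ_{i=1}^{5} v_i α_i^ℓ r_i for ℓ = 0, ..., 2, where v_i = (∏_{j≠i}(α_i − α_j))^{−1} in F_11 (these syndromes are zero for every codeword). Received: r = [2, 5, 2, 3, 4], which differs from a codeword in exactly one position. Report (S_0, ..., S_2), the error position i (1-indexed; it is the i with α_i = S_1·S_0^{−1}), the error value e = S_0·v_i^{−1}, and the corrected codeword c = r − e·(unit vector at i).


S = (3, 2, 5), error at position 1, error magnitude e = 7, c = [6, 5, 2, 3, 4].

Step 1: column multipliers v_i = (∏_{j≠i}(α_i − α_j))^{−1} mod 11.
  i = 1 (α = 8): (8−1)(8−2)(8−9)(8−5) = 7·6·(−1)·3 = −126 ≡ 6, so v_1 = 6^{−1} = 2 (mod 11).
  i = 2 (α = 1): (1−8)(1−2)(1−9)(1−5) = (−7)·(−1)·(−8)·(−4) = 224 ≡ 4, so v_2 = 4^{−1} = 3 (mod 11).
  i = 3 (α = 2): (2−8)(2−1)(2−9)(2−5) = (−6)·1·(−7)·(−3) = −126 ≡ 6, so v_3 = 6^{−1} = 2 (mod 11).
  i = 4 (α = 9): (9−8)(9−1)(9−2)(9−5) = 1·8·7·4 = 224 ≡ 4, so v_4 = 4^{−1} = 3 (mod 11).
  i = 5 (α = 5): (5−8)(5−1)(5−2)(5−9) = (−3)·4·3·(−4) = 144 ≡ 1, so v_5 = 1^{−1} = 1 (mod 11).
  v = [2, 3, 2, 3, 1].
Step 2: syndromes of r = [2, 5, 2, 3, 4] (all sums mod 11).
  S_0 = Σ v_i r_i = 2·2 + 3·5 + 2·2 + 3·3 + 1·4 = 36 ≡ 3.
  S_1 = Σ v_i α_i r_i = 2·8·2 + 3·1·5 + 2·2·2 + 3·9·3 + 1·5·4 = 156 ≡ 2.
  α_i^2 mod 11 = [9, 1, 4, 4, 3].
  S_2 = Σ v_i α_i^2 r_i = 2·9·2 + 3·1·5 + 2·4·2 + 3·4·3 + 1·3·4 = 115 ≡ 5.
  S = (3, 2, 5) ≠ 0, so r is not a codeword (an error is present).
Step 3: locate the error. For a single error e at position i, S_ℓ = v_i·e·α_i^ℓ, so α_err = S_1/S_0.
  S_0^{−1} = 3^{−1} = 4 (mod 11), so α_err = 2·4 = 8 ≡ 8 = α_1. Error position i = 1.
  Consistency check: S_2/S_1 = 5·6 = 30 ≡ 8 = α_err ✓ (single-error assumption holds).
Step 4: error magnitude e = S_0/v_1 = S_0·∏_{j≠1}(α_1 − α_j) = 3·6 = 18 ≡ 7 (mod 11).
Step 5: correct position 1: c_1 = r_1 − e = 2 − 7 ≡ 6 (mod 11). Hence c = [6, 5, 2, 3, 4].
  Check: interpolating c through the α_i gives m(x) = 8 + 8·x (degree < 2) with m(α_i) = c_i for every i, so c is indeed a codeword.


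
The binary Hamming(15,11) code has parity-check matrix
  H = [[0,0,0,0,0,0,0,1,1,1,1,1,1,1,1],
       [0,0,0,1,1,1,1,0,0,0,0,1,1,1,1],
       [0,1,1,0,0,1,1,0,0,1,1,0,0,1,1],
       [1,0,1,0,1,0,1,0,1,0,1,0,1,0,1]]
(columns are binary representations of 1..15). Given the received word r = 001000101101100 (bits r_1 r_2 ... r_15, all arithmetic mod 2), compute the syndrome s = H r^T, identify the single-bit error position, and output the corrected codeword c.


s = (0, 1, 1, 0)^T, error position = 6, corrected codeword c = 001001101101100

Compute s = H r^T mod 2 one row at a time:
  s_1 = 0 + 1 + 1 + 0 + 1 + 1 + 0 + 0 = 4 ≡ 0 (mod 2).
  s_2 = 0 + 0 + 0 + 1 + 1 + 1 + 0 + 0 = 3 ≡ 1 (mod 2).
  s_3 = 0 + 1 + 0 + 1 + 1 + 0 + 0 + 0 = 3 ≡ 1 (mod 2).
  s_4 = 0 + 1 + 0 + 1 + 1 + 0 + 1 + 0 = 4 ≡ 0 (mod 2).
s = (0, 1, 1, 0)^T — this equals column 6 of H (binary 0110), so error is at position 6.
Correct: flip bit 6 of r = 001000101101100 to get c = 001001101101100.


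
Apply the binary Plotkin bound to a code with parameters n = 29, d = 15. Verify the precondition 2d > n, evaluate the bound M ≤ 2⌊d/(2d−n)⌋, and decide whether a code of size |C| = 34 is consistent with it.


Plotkin bound M ≤ 30; given |C| = 34 > bound (violated).

Check applicability: 2d = 30, n = 29.
2d − n = 1 > 0, so Plotkin applies.
Compute d/(2d−n) = 15/1 ≈ 15.0000.
⌊d/(2d−n)⌋ = 15.
Plotkin bound: M ≤ 2·15 = 30.
Given |C| = 34, check: VIOLATED.
This |C| is above the Plotkin bound, so no binary code with n = 29, d = 15 and 34 codewords exists.


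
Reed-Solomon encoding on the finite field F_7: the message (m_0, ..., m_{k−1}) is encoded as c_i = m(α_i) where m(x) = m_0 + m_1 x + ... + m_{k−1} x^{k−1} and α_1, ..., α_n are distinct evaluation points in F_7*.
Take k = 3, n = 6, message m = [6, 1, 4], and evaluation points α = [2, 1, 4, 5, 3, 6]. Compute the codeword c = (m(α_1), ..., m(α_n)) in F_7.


c = [3, 4, 4, 6, 3, 2]

Message polynomial: m(x) = 6 + 1·x + 4·x^2 (mod 7).
For each evaluation point α_i, compute m(α_i) mod 7:
  α_1 = 2: Horner steps 4 → 2 → 3, so m(2) = 3.
  α_2 = 1: Horner steps 4 → 5 → 4, so m(1) = 4.
  α_3 = 4: Horner steps 4 → 3 → 4, so m(4) = 4.
  α_4 = 5: Horner steps 4 → 0 → 6, so m(5) = 6.
  α_5 = 3: Horner steps 4 → 6 → 3, so m(3) = 3.
  α_6 = 6: Horner steps 4 → 4 → 2, so m(6) = 2.
Codeword c = [3, 4, 4, 6, 3, 2] ∈ F_7^6.


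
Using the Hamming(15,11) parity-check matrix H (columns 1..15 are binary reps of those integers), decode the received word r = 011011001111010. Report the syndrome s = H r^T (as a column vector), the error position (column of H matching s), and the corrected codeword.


s = (1, 0, 0, 0)^T, error position = 8, corrected codeword c = 011011011111010

Compute s = H r^T mod 2 one row at a time:
  s_1 = 0 + 1 + 1 + 1 + 1 + 0 + 1 + 0 = 5 ≡ 1 (mod 2).
  s_2 = 0 + 1 + 1 + 0 + 1 + 0 + 1 + 0 = 4 ≡ 0 (mod 2).
  s_3 = 1 + 1 + 1 + 0 + 1 + 1 + 1 + 0 = 6 ≡ 0 (mod 2).
  s_4 = 0 + 1 + 1 + 0 + 1 + 1 + 0 + 0 = 4 ≡ 0 (mod 2).
s = (1, 0, 0, 0)^T — this equals column 8 of H (binary 1000), so error is at position 8.
Correct: flip bit 8 of r = 011011001111010 to get c = 011011011111010.


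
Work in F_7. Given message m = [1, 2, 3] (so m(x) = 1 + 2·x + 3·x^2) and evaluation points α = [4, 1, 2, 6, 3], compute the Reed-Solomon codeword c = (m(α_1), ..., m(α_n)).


c = [1, 6, 3, 2, 6]

Message polynomial: m(x) = 1 + 2·x + 3·x^2 (mod 7).
For each evaluation point α_i, compute m(α_i) mod 7:
  α_1 = 4: Horner steps 3 → 0 → 1, so m(4) = 1.
  α_2 = 1: Horner steps 3 → 5 → 6, so m(1) = 6.
  α_3 = 2: Horner steps 3 → 1 → 3, so m(2) = 3.
  α_4 = 6: Horner steps 3 → 6 → 2, so m(6) = 2.
  α_5 = 3: Horner steps 3 → 4 → 6, so m(3) = 6.
Codeword c = [1, 6, 3, 2, 6] ∈ F_7^5.


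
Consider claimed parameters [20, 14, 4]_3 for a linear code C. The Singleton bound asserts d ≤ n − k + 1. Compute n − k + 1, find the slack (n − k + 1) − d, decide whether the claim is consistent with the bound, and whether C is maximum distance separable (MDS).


Singleton RHS = n − k + 1 = 7, slack = 3, bound satisfied, not MDS.

Singleton bound: d ≤ n − k + 1.
Here n = 20, k = 14, so n − k + 1 = 7.
Given d = 4, check d ≤ 7: YES.
Slack = (n − k + 1) − d = 3.
The code is NOT MDS (slack = 3 > 0).
Description: the claimed parameters are [20, 14, 4]_3; such a code would be non-MDS.


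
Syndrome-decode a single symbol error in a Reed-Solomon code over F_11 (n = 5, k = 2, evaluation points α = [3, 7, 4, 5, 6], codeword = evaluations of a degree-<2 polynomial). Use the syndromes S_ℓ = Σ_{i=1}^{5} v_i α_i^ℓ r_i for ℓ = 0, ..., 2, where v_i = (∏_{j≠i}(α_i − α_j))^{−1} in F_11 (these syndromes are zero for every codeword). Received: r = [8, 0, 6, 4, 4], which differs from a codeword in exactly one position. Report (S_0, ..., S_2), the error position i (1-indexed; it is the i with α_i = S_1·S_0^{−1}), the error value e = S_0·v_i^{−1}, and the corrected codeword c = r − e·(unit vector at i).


S = (7, 9, 10), error at position 5, error magnitude e = 2, c = [8, 0, 6, 4, 2].

Step 1: column multipliers v_i = (∏_{j≠i}(α_i − α_j))^{−1} mod 11.
  i = 1 (α = 3): (3−7)(3−4)(3−5)(3−6) = (−4)·(−1)·(−2)·(−3) = 24 ≡ 2, so v_1 = 2^{−1} = 6 (mod 11).
  i = 2 (α = 7): (7−3)(7−4)(7−5)(7−6) = 4·3·2·1 = 24 ≡ 2, so v_2 = 2^{−1} = 6 (mod 11).
  i = 3 (α = 4): (4−3)(4−7)(4−5)(4−6) = 1·(−3)·(−1)·(−2) = −6 ≡ 5, so v_3 = 5^{−1} = 9 (mod 11).
  i = 4 (α = 5): (5−3)(5−7)(5−4)(5−6) = 2·(−2)·1·(−1) = 4 ≡ 4, so v_4 = 4^{−1} = 3 (mod 11).
  i = 5 (α = 6): (6−3)(6−7)(6−4)(6−5) = 3·(−1)·2·1 = −6 ≡ 5, so v_5 = 5^{−1} = 9 (mod 11).
  v = [6, 6, 9, 3, 9].
Step 2: syndromes of r = [8, 0, 6, 4, 4] (all sums mod 11).
  S_0 = Σ v_i r_i = 6·8 + 6·0 + 9·6 + 3·4 + 9·4 = 150 ≡ 7.
  S_1 = Σ v_i α_i r_i = 6·3·8 + 6·7·0 + 9·4·6 + 3·5·4 + 9·6·4 = 636 ≡ 9.
  α_i^2 mod 11 = [9, 5, 5, 3, 3].
  S_2 = Σ v_i α_i^2 r_i = 6·9·8 + 6·5·0 + 9·5·6 + 3·3·4 + 9·3·4 = 846 ≡ 10.
  S = (7, 9, 10) ≠ 0, so r is not a codeword (an error is present).
Step 3: locate the error. For a single error e at position i, S_ℓ = v_i·e·α_i^ℓ, so α_err = S_1/S_0.
  S_0^{−1} = 7^{−1} = 8 (mod 11), so α_err = 9·8 = 72 ≡ 6 = α_5. Error position i = 5.
  Consistency check: S_2/S_1 = 10·5 = 50 ≡ 6 = α_err ✓ (single-error assumption holds).
Step 4: error magnitude e = S_0/v_5 = S_0·∏_{j≠5}(α_5 − α_j) = 7·5 = 35 ≡ 2 (mod 11).
Step 5: correct position 5: c_5 = r_5 − e = 4 − 2 ≡ 2 (mod 11). Hence c = [8, 0, 6, 4, 2].
  Check: interpolating c through the α_i gives m(x) = 3 + 9·x (degree < 2) with m(α_i) = c_i for every i, so c is indeed a codeword.


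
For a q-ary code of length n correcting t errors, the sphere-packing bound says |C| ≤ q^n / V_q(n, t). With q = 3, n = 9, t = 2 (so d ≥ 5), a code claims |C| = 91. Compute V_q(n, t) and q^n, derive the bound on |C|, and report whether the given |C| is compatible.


V_q(n, t) = 163, q^n = 19683, Hamming bound = 120, |C| = 91 ≤ bound (satisfied).

Step 1: Compute V_q(n, t) = Σ_{j=0}^2 C(n, j) (q−1)^j.
  j = 0: C(9,0)·(2)^0 = 1·1 = 1.
  j = 1: C(9,1)·(2)^1 = 9·2 = 18.
  j = 2: C(9,2)·(2)^2 = 36·4 = 144.
  V_q(n, t) = 1 + 18 + 144 = 163.
Step 2: q^n = 3^9 = 19683.
Step 3: Hamming bound ⌊q^n / V_q(n,t)⌋ = ⌊19683/163⌋ = 120.
Step 4: Compare |C| = 91 to 120: satisfied.
The claimed |C| lies below the Hamming bound.


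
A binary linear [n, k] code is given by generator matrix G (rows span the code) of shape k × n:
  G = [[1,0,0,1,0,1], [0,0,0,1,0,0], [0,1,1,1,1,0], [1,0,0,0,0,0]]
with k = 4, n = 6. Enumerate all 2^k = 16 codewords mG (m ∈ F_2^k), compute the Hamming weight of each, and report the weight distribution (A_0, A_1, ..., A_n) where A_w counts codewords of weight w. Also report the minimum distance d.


Weight distribution: A_0 = 1, A_1 = 3, A_2 = 3, A_3 = 2, A_4 = 3, A_5 = 3, A_6 = 1. Minimum distance d = 1.

Enumerate all 2^4 = 16 messages m ∈ F_2^4.
For each, compute codeword c = mG in F_2^6, then tally its weight.
  m = 0000 → c = 000000, weight = 0.
  m = 1000 → c = 100101, weight = 3.
  m = 0100 → c = 000100, weight = 1.
  m = 1100 → c = 100001, weight = 2.
  m = 0010 → c = 011110, weight = 4.
  m = 1010 → c = 111011, weight = 5.
  m = 0110 → c = 011010, weight = 3.
  m = 1110 → c = 111111, weight = 6.
  m = 0001 → c = 100000, weight = 1.
  m = 1001 → c = 000101, weight = 2.
  m = 0101 → c = 100100, weight = 2.
  m = 1101 → c = 000001, weight = 1.
  m = 0011 → c = 111110, weight = 5.
  m = 1011 → c = 011011, weight = 4.
  m = 0111 → c = 111010, weight = 4.
  m = 1111 → c = 011111, weight = 5.
Tally weights:
  weight 0: 1 codewords.
  weight 1: 3 codewords.
  weight 2: 3 codewords.
  weight 3: 2 codewords.
  weight 4: 3 codewords.
  weight 5: 3 codewords.
  weight 6: 1 codewords.
Minimum distance d = smallest w > 0 with A_w > 0 = 1.
Sanity: Σ A_w = 16 = 2^4 = 16 ✓.


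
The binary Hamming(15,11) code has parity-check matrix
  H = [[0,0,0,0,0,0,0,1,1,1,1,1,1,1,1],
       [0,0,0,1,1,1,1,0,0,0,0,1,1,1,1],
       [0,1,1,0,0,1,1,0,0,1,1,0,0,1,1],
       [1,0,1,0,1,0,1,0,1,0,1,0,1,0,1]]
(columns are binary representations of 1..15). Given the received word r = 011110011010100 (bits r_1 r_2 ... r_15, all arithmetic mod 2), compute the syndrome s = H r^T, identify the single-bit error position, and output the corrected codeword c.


s = (0, 1, 1, 1)^T, error position = 7, corrected codeword c = 011110111010100

Compute s = H r^T mod 2 one row at a time:
  s_1 = 1 + 1 + 0 + 1 + 0 + 1 + 0 + 0 = 4 ≡ 0 (mod 2).
  s_2 = 1 + 1 + 0 + 0 + 0 + 1 + 0 + 0 = 3 ≡ 1 (mod 2).
  s_3 = 1 + 1 + 0 + 0 + 0 + 1 + 0 + 0 = 3 ≡ 1 (mod 2).
  s_4 = 0 + 1 + 1 + 0 + 1 + 1 + 1 + 0 = 5 ≡ 1 (mod 2).
s = (0, 1, 1, 1)^T — this equals column 7 of H (binary 0111), so error is at position 7.
Correct: flip bit 7 of r = 011110011010100 to get c = 011110111010100.


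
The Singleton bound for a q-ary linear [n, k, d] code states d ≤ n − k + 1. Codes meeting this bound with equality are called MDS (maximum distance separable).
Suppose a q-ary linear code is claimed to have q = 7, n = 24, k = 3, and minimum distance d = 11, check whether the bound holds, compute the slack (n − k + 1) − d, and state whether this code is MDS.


Singleton RHS = n − k + 1 = 22, slack = 11, bound satisfied, not MDS.

Singleton bound: d ≤ n − k + 1.
Here n = 24, k = 3, so n − k + 1 = 22.
Given d = 11, check d ≤ 22: YES.
Slack = (n − k + 1) − d = 11.
The code is NOT MDS (slack = 11 > 0).
Description: the claimed parameters are [24, 3, 11]_7; such a code would be non-MDS.
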